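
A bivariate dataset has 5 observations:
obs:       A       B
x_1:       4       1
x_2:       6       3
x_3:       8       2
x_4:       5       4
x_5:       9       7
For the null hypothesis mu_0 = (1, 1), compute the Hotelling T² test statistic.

Step 1 — sample mean vector:
  mean(A) = (4 + 6 + 8 + 5 + 9) / 5 = 32/5 = 6.4
  mean(B) = (1 + 3 + 2 + 4 + 7) / 5 = 17/5 = 3.4
  x̄ = (6.4, 3.4),  deviation x̄ - mu_0 = (6.4, 3.4) - (1, 1) = (5.4, 2.4).

Step 2 — sample covariance matrix, S[i,j] = (1/(n-1)) · Σ_k (x_{k,i} - mean_i) · (x_{k,j} - mean_j), divisor n-1 = 4:
  S[A,A] = ((-2.4)·(-2.4) + (-0.4)·(-0.4) + (1.6)·(1.6) + (-1.4)·(-1.4) + (2.6)·(2.6)) / 4 = 17.2/4 = 4.3
  S[A,B] = ((-2.4)·(-2.4) + (-0.4)·(-0.4) + (1.6)·(-1.4) + (-1.4)·(0.6) + (2.6)·(3.6)) / 4 = 12.2/4 = 3.05
  S[B,B] = ((-2.4)·(-2.4) + (-0.4)·(-0.4) + (-1.4)·(-1.4) + (0.6)·(0.6) + (3.6)·(3.6)) / 4 = 21.2/4 = 5.3
  S = [[4.3, 3.05],
 [3.05, 5.3]].

Step 3 — invert S. det(S) = 4.3·5.3 - (3.05)² = 13.4875.
  S^{-1} = (1/det) · [[d, -b], [-b, a]] = [[0.393, -0.2261],
 [-0.2261, 0.3188]].

Step 4 — quadratic form (x̄ - mu_0)^T · S^{-1} · (x̄ - mu_0):
  S^{-1} · (x̄ - mu_0) = (1.5792, -0.456),
  (x̄ - mu_0)^T · [...] = (5.4)·(1.5792) + (2.4)·(-0.456) = 7.4335.

Step 5 — scale by n: T² = 5 · 7.4335 = 37.1677.

T² ≈ 37.1677


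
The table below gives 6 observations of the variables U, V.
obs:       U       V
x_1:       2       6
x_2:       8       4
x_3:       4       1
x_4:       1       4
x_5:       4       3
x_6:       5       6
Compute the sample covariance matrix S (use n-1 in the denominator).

Step 1 — column means:
  mean(U) = (2 + 8 + 4 + 1 + 4 + 5) / 6 = 24/6 = 4
  mean(V) = (6 + 4 + 1 + 4 + 3 + 6) / 6 = 24/6 = 4

Step 2 — sample covariance S[i,j] = (1/(n-1)) · Σ_k (x_{k,i} - mean_i) · (x_{k,j} - mean_j), with n-1 = 5.
  S[U,U] = ((-2)·(-2) + (4)·(4) + (0)·(0) + (-3)·(-3) + (0)·(0) + (1)·(1)) / 5 = 30/5 = 6
  S[U,V] = ((-2)·(2) + (4)·(0) + (0)·(-3) + (-3)·(0) + (0)·(-1) + (1)·(2)) / 5 = -2/5 = -0.4
  S[V,V] = ((2)·(2) + (0)·(0) + (-3)·(-3) + (0)·(0) + (-1)·(-1) + (2)·(2)) / 5 = 18/5 = 3.6

S is symmetric (S[j,i] = S[i,j]). Assembling:

S = [[6, -0.4],
 [-0.4, 3.6]]


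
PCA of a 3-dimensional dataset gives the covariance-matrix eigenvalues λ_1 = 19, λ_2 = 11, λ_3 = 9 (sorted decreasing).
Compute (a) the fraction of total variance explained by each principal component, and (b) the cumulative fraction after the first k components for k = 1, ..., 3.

Step 1 — total variance = trace(Sigma) = Σ λ_i = 19 + 11 + 9 = 39.

Step 2 — fraction explained by component i = λ_i / Σ λ:
  PC1: 19/39 = 0.4872
  PC2: 11/39 = 0.2821
  PC3: 9/39 = 0.2308

Step 3 — cumulative fraction after k components = (λ_1 + ... + λ_k) / Σ λ:
  k = 1: 19/39 = 0.4872
  k = 2: (19 + 11)/39 = 30/39 = 0.7692
  k = 3: (19 + 11 + 9)/39 = 39/39 = 1

Summary (fraction, with percent):

explained: PC1 0.4872 (48.72%), PC2 0.2821 (28.21%), PC3 0.2308 (23.08%);  cumulative: 0.4872, 0.7692, 1


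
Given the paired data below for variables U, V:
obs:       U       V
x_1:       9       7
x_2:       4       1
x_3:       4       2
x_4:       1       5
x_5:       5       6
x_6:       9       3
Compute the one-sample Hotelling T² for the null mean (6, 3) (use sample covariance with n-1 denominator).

Step 1 — sample mean vector:
  mean(U) = (9 + 4 + 4 + 1 + 5 + 9) / 6 = 32/6 = 5.3333
  mean(V) = (7 + 1 + 2 + 5 + 6 + 3) / 6 = 24/6 = 4
  x̄ = (5.3333, 4),  deviation x̄ - mu_0 = (5.3333, 4) - (6, 3) = (-0.6667, 1).

Step 2 — sample covariance matrix, S[i,j] = (1/(n-1)) · Σ_k (x_{k,i} - mean_i) · (x_{k,j} - mean_j), divisor n-1 = 5:
  S[U,U] = ((3.6667)·(3.6667) + (-1.3333)·(-1.3333) + (-1.3333)·(-1.3333) + (-4.3333)·(-4.3333) + (-0.3333)·(-0.3333) + (3.6667)·(3.6667)) / 5 = 49.3333/5 = 9.8667
  S[U,V] = ((3.6667)·(3) + (-1.3333)·(-3) + (-1.3333)·(-2) + (-4.3333)·(1) + (-0.3333)·(2) + (3.6667)·(-1)) / 5 = 9/5 = 1.8
  S[V,V] = ((3)·(3) + (-3)·(-3) + (-2)·(-2) + (1)·(1) + (2)·(2) + (-1)·(-1)) / 5 = 28/5 = 5.6
  S = [[9.8667, 1.8],
 [1.8, 5.6]].

Step 3 — invert S. det(S) = 9.8667·5.6 - (1.8)² = 52.0133.
  S^{-1} = (1/det) · [[d, -b], [-b, a]] = [[0.1077, -0.0346],
 [-0.0346, 0.1897]].

Step 4 — quadratic form (x̄ - mu_0)^T · S^{-1} · (x̄ - mu_0):
  S^{-1} · (x̄ - mu_0) = (-0.1064, 0.2128),
  (x̄ - mu_0)^T · [...] = (-0.6667)·(-0.1064) + (1)·(0.2128) = 0.2837.

Step 5 — scale by n: T² = 6 · 0.2837 = 1.7021.

T² ≈ 1.7021


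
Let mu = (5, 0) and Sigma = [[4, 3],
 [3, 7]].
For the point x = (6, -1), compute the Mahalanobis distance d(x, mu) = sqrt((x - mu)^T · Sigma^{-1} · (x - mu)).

Step 1 — centre the observation: (x - mu) = (1, -1).

Step 2 — invert Sigma. det(Sigma) = 4·7 - (3)² = 19.
  Sigma^{-1} = (1/det) · [[d, -b], [-b, a]] = [[0.3684, -0.1579],
 [-0.1579, 0.2105]].

Step 3 — form the quadratic (x - mu)^T · Sigma^{-1} · (x - mu):
  Sigma^{-1} · (x - mu) = (0.5263, -0.3684).
  (x - mu)^T · [Sigma^{-1} · (x - mu)] = (1)·(0.5263) + (-1)·(-0.3684) = 0.8947.

Step 4 — take square root: d = √(0.8947) ≈ 0.9459.

d(x, mu) = √(0.8947) ≈ 0.9459


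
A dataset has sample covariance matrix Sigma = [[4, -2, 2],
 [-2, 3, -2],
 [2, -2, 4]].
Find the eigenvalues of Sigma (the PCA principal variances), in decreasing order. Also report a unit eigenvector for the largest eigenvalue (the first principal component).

Step 1 — characteristic polynomial p(λ) = det(λI - Sigma) = λ³ - tr·λ² + c_1·λ - det, where tr = trace, c_1 = sum of the principal 2×2 minors, det = det(Sigma):
  tr = 4 + 3 + 4 = 11,
  c_1 = (4·3 - (-2)²) + (4·4 - (2)²) + (3·4 - (-2)²) = 8 + 12 + 8 = 28,
  det = 4·(3·4 - (-2)²) - (-2)·((-2)·4 - (-2)·(2)) + (2)·((-2)·(-2) - 3·(2)) = 4·(8) - (-2)·(-4) + (2)·(-2) = 20.
  So p(λ) = λ³ - 11λ² + 28λ - 20.
Step 2 — look for an integer root (rational root theorem: any rational root is an integer divisor of 20). Testing λ = 2:
  p(2) = 8 - 44 + 56 - 20 = 0  ✓
  Dividing out (λ - 2): p(λ) = (λ - 2)(λ² - 9λ + 10).
Step 3 — remaining eigenvalues from the quadratic λ² - 9λ + 10 = 0:
  Δ = 9² - 4·10 = 81 - 40 = 41,  λ = (9 ± √41)/2 = (9 ± 6.4031)/2 ≈ 7.7016 or 1.2984.
  Sorted: λ_1 = 7.7016,  λ_2 = 2,  λ_3 = 1.2984  (check: sum = 11 = tr ✓).

Step 4 — unit eigenvector for λ_1 ≈ 7.7016: v spans the null space of (Sigma - λ_1 I), whose rows are
  r_1 = (-3.7016, -2, 2),  r_2 = (-2, -4.7016, -2),  r_3 = (2, -2, -3.7016).
  v is orthogonal to every row, so take v ∝ r_1 × r_2 = ((-2)·(-2) - (2)·(-4.7016), (2)·(-2) - (-3.7016)·(-2), (-3.7016)·(-4.7016) - (-2)·(-2)) ≈ (13.4031, -11.4031, 13.4031).
  Let u = (13.4031, -11.4031, 13.4031).
  ||u|| = √((13.4031)² + (-11.4031)² + (13.4031)²) = √(489.3187) ≈ 22.1205,  v_1 = u/||u|| ≈ (0.6059, -0.5155, 0.6059) (||v_1|| = 1).

λ_1 = 7.7016,  λ_2 = 2,  λ_3 = 1.2984;  v_1 ≈ (0.6059, -0.5155, 0.6059)


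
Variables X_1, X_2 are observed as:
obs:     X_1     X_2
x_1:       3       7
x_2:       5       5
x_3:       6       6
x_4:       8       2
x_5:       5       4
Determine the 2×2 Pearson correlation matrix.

Step 1 — column means:
  mean(X_1) = (3 + 5 + 6 + 8 + 5) / 5 = 27/5 = 5.4
  mean(X_2) = (7 + 5 + 6 + 2 + 4) / 5 = 24/5 = 4.8

Step 2 — sample variances and covariances s[i,j] = (1/(n-1)) · Σ_k (x_{k,i} - mean_i) · (x_{k,j} - mean_j), with n-1 = 4:
  s[X_1,X_1] = ((-2.4)·(-2.4) + (-0.4)·(-0.4) + (0.6)·(0.6) + (2.6)·(2.6) + (-0.4)·(-0.4)) / 4 = 13.2/4 = 3.3
  s[X_1,X_2] = ((-2.4)·(2.2) + (-0.4)·(0.2) + (0.6)·(1.2) + (2.6)·(-2.8) + (-0.4)·(-0.8)) / 4 = -11.6/4 = -2.9
  s[X_2,X_2] = ((2.2)·(2.2) + (0.2)·(0.2) + (1.2)·(1.2) + (-2.8)·(-2.8) + (-0.8)·(-0.8)) / 4 = 14.8/4 = 3.7
  Sample standard deviations s_i = √(s[i,i]):
  s(X_1) = √(3.3) = 1.8166
  s(X_2) = √(3.7) = 1.9235

Step 3 — r_{ij} = s_{ij} / (s_i · s_j):
  r[X_1,X_1] = 1 (diagonal).
  r[X_1,X_2] = -2.9 / (1.8166 · 1.9235) = -2.9 / 3.4943 = -0.8299
  r[X_2,X_2] = 1 (diagonal).

R is symmetric with unit diagonal. Assembling:

R = [[1, -0.8299],
 [-0.8299, 1]]


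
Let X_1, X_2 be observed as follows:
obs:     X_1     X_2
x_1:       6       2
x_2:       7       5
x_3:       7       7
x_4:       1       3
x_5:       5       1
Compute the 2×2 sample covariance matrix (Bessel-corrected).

Step 1 — column means:
  mean(X_1) = (6 + 7 + 7 + 1 + 5) / 5 = 26/5 = 5.2
  mean(X_2) = (2 + 5 + 7 + 3 + 1) / 5 = 18/5 = 3.6

Step 2 — sample covariance S[i,j] = (1/(n-1)) · Σ_k (x_{k,i} - mean_i) · (x_{k,j} - mean_j), with n-1 = 4.
  S[X_1,X_1] = ((0.8)·(0.8) + (1.8)·(1.8) + (1.8)·(1.8) + (-4.2)·(-4.2) + (-0.2)·(-0.2)) / 4 = 24.8/4 = 6.2
  S[X_1,X_2] = ((0.8)·(-1.6) + (1.8)·(1.4) + (1.8)·(3.4) + (-4.2)·(-0.6) + (-0.2)·(-2.6)) / 4 = 10.4/4 = 2.6
  S[X_2,X_2] = ((-1.6)·(-1.6) + (1.4)·(1.4) + (3.4)·(3.4) + (-0.6)·(-0.6) + (-2.6)·(-2.6)) / 4 = 23.2/4 = 5.8

S is symmetric (S[j,i] = S[i,j]). Assembling:

S = [[6.2, 2.6],
 [2.6, 5.8]]


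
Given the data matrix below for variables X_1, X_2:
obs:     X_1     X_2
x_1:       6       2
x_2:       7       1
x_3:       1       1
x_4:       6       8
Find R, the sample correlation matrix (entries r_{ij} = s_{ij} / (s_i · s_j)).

Step 1 — column means:
  mean(X_1) = (6 + 7 + 1 + 6) / 4 = 20/4 = 5
  mean(X_2) = (2 + 1 + 1 + 8) / 4 = 12/4 = 3

Step 2 — sample variances and covariances s[i,j] = (1/(n-1)) · Σ_k (x_{k,i} - mean_i) · (x_{k,j} - mean_j), with n-1 = 3:
  s[X_1,X_1] = ((1)·(1) + (2)·(2) + (-4)·(-4) + (1)·(1)) / 3 = 22/3 = 7.3333
  s[X_1,X_2] = ((1)·(-1) + (2)·(-2) + (-4)·(-2) + (1)·(5)) / 3 = 8/3 = 2.6667
  s[X_2,X_2] = ((-1)·(-1) + (-2)·(-2) + (-2)·(-2) + (5)·(5)) / 3 = 34/3 = 11.3333
  Sample standard deviations s_i = √(s[i,i]):
  s(X_1) = √(7.3333) = 2.708
  s(X_2) = √(11.3333) = 3.3665

Step 3 — r_{ij} = s_{ij} / (s_i · s_j):
  r[X_1,X_1] = 1 (diagonal).
  r[X_1,X_2] = 2.6667 / (2.708 · 3.3665) = 2.6667 / 9.1165 = 0.2925
  r[X_2,X_2] = 1 (diagonal).

R is symmetric with unit diagonal. Assembling:

R = [[1, 0.2925],
 [0.2925, 1]]


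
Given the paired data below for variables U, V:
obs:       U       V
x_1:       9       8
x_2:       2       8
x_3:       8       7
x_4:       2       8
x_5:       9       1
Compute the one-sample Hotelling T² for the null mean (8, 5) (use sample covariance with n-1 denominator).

Step 1 — sample mean vector:
  mean(U) = (9 + 2 + 8 + 2 + 9) / 5 = 30/5 = 6
  mean(V) = (8 + 8 + 7 + 8 + 1) / 5 = 32/5 = 6.4
  x̄ = (6, 6.4),  deviation x̄ - mu_0 = (6, 6.4) - (8, 5) = (-2, 1.4).

Step 2 — sample covariance matrix, S[i,j] = (1/(n-1)) · Σ_k (x_{k,i} - mean_i) · (x_{k,j} - mean_j), divisor n-1 = 4:
  S[U,U] = ((3)·(3) + (-4)·(-4) + (2)·(2) + (-4)·(-4) + (3)·(3)) / 4 = 54/4 = 13.5
  S[U,V] = ((3)·(1.6) + (-4)·(1.6) + (2)·(0.6) + (-4)·(1.6) + (3)·(-5.4)) / 4 = -23/4 = -5.75
  S[V,V] = ((1.6)·(1.6) + (1.6)·(1.6) + (0.6)·(0.6) + (1.6)·(1.6) + (-5.4)·(-5.4)) / 4 = 37.2/4 = 9.3
  S = [[13.5, -5.75],
 [-5.75, 9.3]].

Step 3 — invert S. det(S) = 13.5·9.3 - (-5.75)² = 92.4875.
  S^{-1} = (1/det) · [[d, -b], [-b, a]] = [[0.1006, 0.0622],
 [0.0622, 0.146]].

Step 4 — quadratic form (x̄ - mu_0)^T · S^{-1} · (x̄ - mu_0):
  S^{-1} · (x̄ - mu_0) = (-0.1141, 0.08),
  (x̄ - mu_0)^T · [...] = (-2)·(-0.1141) + (1.4)·(0.08) = 0.3402.

Step 5 — scale by n: T² = 5 · 0.3402 = 1.7008.

T² ≈ 1.7008


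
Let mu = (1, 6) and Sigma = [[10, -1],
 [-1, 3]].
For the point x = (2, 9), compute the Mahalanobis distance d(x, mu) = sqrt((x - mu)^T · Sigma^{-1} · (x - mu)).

Step 1 — centre the observation: (x - mu) = (1, 3).

Step 2 — invert Sigma. det(Sigma) = 10·3 - (-1)² = 29.
  Sigma^{-1} = (1/det) · [[d, -b], [-b, a]] = [[0.1034, 0.0345],
 [0.0345, 0.3448]].

Step 3 — form the quadratic (x - mu)^T · Sigma^{-1} · (x - mu):
  Sigma^{-1} · (x - mu) = (0.2069, 1.069).
  (x - mu)^T · [Sigma^{-1} · (x - mu)] = (1)·(0.2069) + (3)·(1.069) = 3.4138.

Step 4 — take square root: d = √(3.4138) ≈ 1.8476.

d(x, mu) = √(3.4138) ≈ 1.8476


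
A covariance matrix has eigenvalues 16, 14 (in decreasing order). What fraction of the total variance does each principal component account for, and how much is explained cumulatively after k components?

Step 1 — total variance = trace(Sigma) = Σ λ_i = 16 + 14 = 30.

Step 2 — fraction explained by component i = λ_i / Σ λ:
  PC1: 16/30 = 0.5333
  PC2: 14/30 = 0.4667

Step 3 — cumulative fraction after k components = (λ_1 + ... + λ_k) / Σ λ:
  k = 1: 16/30 = 0.5333
  k = 2: (16 + 14)/30 = 30/30 = 1

Summary (fraction, with percent):

explained: PC1 0.5333 (53.33%), PC2 0.4667 (46.67%);  cumulative: 0.5333, 1


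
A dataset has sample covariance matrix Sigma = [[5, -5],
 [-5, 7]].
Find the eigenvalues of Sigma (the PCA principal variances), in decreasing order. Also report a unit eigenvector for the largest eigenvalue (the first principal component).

Step 1 — characteristic polynomial of 2×2 Sigma:
  det(Sigma - λI) = λ² - trace · λ + det = 0.
  trace = 5 + 7 = 12, det = 5·7 - (-5)² = 10.
Step 2 — discriminant:
  Δ = trace² - 4·det = 144 - 40 = 104.
Step 3 — eigenvalues:
  λ = (trace ± √Δ)/2 = (12 ± 10.198)/2,
  λ_1 = 11.099,  λ_2 = 0.901.

Step 4 — unit eigenvector for λ_1: solve (Sigma - λ_1 I)v = 0. First row:
  (5 - 11.099)·v_x + (-5)·v_y = 0, i.e. (-6.099)·v_x + (-5)·v_y = 0,
  so v ∝ (b, λ_1 - a) = (-5, 6.099); multiply by -1 so the first entry is positive: u = (5, -6.099).
  ||u|| = √((5)² + (-6.099)²) = √(62.198) ≈ 7.8866,
  v_1 = u/||u|| ≈ (0.634, -0.7733) (||v_1|| = 1).

λ_1 = 11.099,  λ_2 = 0.901;  v_1 ≈ (0.634, -0.7733)


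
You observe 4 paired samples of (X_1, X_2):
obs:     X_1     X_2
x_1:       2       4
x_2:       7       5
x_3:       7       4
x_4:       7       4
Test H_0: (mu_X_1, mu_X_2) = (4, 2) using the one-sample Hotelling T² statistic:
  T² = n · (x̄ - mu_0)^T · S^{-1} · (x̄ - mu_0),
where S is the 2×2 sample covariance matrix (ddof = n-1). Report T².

Step 1 — sample mean vector:
  mean(X_1) = (2 + 7 + 7 + 7) / 4 = 23/4 = 5.75
  mean(X_2) = (4 + 5 + 4 + 4) / 4 = 17/4 = 4.25
  x̄ = (5.75, 4.25),  deviation x̄ - mu_0 = (5.75, 4.25) - (4, 2) = (1.75, 2.25).

Step 2 — sample covariance matrix, S[i,j] = (1/(n-1)) · Σ_k (x_{k,i} - mean_i) · (x_{k,j} - mean_j), divisor n-1 = 3:
  S[X_1,X_1] = ((-3.75)·(-3.75) + (1.25)·(1.25) + (1.25)·(1.25) + (1.25)·(1.25)) / 3 = 18.75/3 = 6.25
  S[X_1,X_2] = ((-3.75)·(-0.25) + (1.25)·(0.75) + (1.25)·(-0.25) + (1.25)·(-0.25)) / 3 = 1.25/3 = 0.4167
  S[X_2,X_2] = ((-0.25)·(-0.25) + (0.75)·(0.75) + (-0.25)·(-0.25) + (-0.25)·(-0.25)) / 3 = 0.75/3 = 0.25
  S = [[6.25, 0.4167],
 [0.4167, 0.25]].

Step 3 — invert S. det(S) = 6.25·0.25 - (0.4167)² = 1.3889.
  S^{-1} = (1/det) · [[d, -b], [-b, a]] = [[0.18, -0.3],
 [-0.3, 4.5]].

Step 4 — quadratic form (x̄ - mu_0)^T · S^{-1} · (x̄ - mu_0):
  S^{-1} · (x̄ - mu_0) = (-0.36, 9.6),
  (x̄ - mu_0)^T · [...] = (1.75)·(-0.36) + (2.25)·(9.6) = 20.97.

Step 5 — scale by n: T² = 4 · 20.97 = 83.88.

T² ≈ 83.88


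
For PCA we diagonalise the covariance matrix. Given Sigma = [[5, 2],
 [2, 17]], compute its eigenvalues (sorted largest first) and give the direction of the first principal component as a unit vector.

Step 1 — characteristic polynomial of 2×2 Sigma:
  det(Sigma - λI) = λ² - trace · λ + det = 0.
  trace = 5 + 17 = 22, det = 5·17 - (2)² = 81.
Step 2 — discriminant:
  Δ = trace² - 4·det = 484 - 324 = 160.
Step 3 — eigenvalues:
  λ = (trace ± √Δ)/2 = (22 ± 12.6491)/2,
  λ_1 = 17.3246,  λ_2 = 4.6754.

Step 4 — unit eigenvector for λ_1: solve (Sigma - λ_1 I)v = 0. First row:
  (5 - 17.3246)·v_x + (2)·v_y = 0, i.e. (-12.3246)·v_x + (2)·v_y = 0,
  so v ∝ (b, λ_1 - a) = (2, 12.3246) = u.
  ||u|| = √((2)² + (12.3246)²) = √(155.8947) ≈ 12.4858,
  v_1 = u/||u|| ≈ (0.1602, 0.9871) (||v_1|| = 1).

λ_1 = 17.3246,  λ_2 = 4.6754;  v_1 ≈ (0.1602, 0.9871)


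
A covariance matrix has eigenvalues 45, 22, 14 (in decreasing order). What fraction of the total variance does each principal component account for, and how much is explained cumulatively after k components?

Step 1 — total variance = trace(Sigma) = Σ λ_i = 45 + 22 + 14 = 81.

Step 2 — fraction explained by component i = λ_i / Σ λ:
  PC1: 45/81 = 0.5556
  PC2: 22/81 = 0.2716
  PC3: 14/81 = 0.1728

Step 3 — cumulative fraction after k components = (λ_1 + ... + λ_k) / Σ λ:
  k = 1: 45/81 = 0.5556
  k = 2: (45 + 22)/81 = 67/81 = 0.8272
  k = 3: (45 + 22 + 14)/81 = 81/81 = 1

Summary (fraction, with percent):

explained: PC1 0.5556 (55.56%), PC2 0.2716 (27.16%), PC3 0.1728 (17.28%);  cumulative: 0.5556, 0.8272, 1


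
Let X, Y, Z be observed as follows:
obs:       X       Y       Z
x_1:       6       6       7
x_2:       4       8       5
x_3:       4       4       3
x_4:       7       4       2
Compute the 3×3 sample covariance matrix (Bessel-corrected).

Step 1 — column means:
  mean(X) = (6 + 4 + 4 + 7) / 4 = 21/4 = 5.25
  mean(Y) = (6 + 8 + 4 + 4) / 4 = 22/4 = 5.5
  mean(Z) = (7 + 5 + 3 + 2) / 4 = 17/4 = 4.25

Step 2 — sample covariance S[i,j] = (1/(n-1)) · Σ_k (x_{k,i} - mean_i) · (x_{k,j} - mean_j), with n-1 = 3.
  S[X,X] = ((0.75)·(0.75) + (-1.25)·(-1.25) + (-1.25)·(-1.25) + (1.75)·(1.75)) / 3 = 6.75/3 = 2.25
  S[X,Y] = ((0.75)·(0.5) + (-1.25)·(2.5) + (-1.25)·(-1.5) + (1.75)·(-1.5)) / 3 = -3.5/3 = -1.1667
  S[X,Z] = ((0.75)·(2.75) + (-1.25)·(0.75) + (-1.25)·(-1.25) + (1.75)·(-2.25)) / 3 = -1.25/3 = -0.4167
  S[Y,Y] = ((0.5)·(0.5) + (2.5)·(2.5) + (-1.5)·(-1.5) + (-1.5)·(-1.5)) / 3 = 11/3 = 3.6667
  S[Y,Z] = ((0.5)·(2.75) + (2.5)·(0.75) + (-1.5)·(-1.25) + (-1.5)·(-2.25)) / 3 = 8.5/3 = 2.8333
  S[Z,Z] = ((2.75)·(2.75) + (0.75)·(0.75) + (-1.25)·(-1.25) + (-2.25)·(-2.25)) / 3 = 14.75/3 = 4.9167

S is symmetric (S[j,i] = S[i,j]). Assembling:

S = [[2.25, -1.1667, -0.4167],
 [-1.1667, 3.6667, 2.8333],
 [-0.4167, 2.8333, 4.9167]]


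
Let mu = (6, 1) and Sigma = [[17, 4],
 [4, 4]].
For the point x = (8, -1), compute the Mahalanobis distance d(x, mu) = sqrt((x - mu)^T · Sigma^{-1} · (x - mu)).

Step 1 — centre the observation: (x - mu) = (2, -2).

Step 2 — invert Sigma. det(Sigma) = 17·4 - (4)² = 52.
  Sigma^{-1} = (1/det) · [[d, -b], [-b, a]] = [[0.0769, -0.0769],
 [-0.0769, 0.3269]].

Step 3 — form the quadratic (x - mu)^T · Sigma^{-1} · (x - mu):
  Sigma^{-1} · (x - mu) = (0.3077, -0.8077).
  (x - mu)^T · [Sigma^{-1} · (x - mu)] = (2)·(0.3077) + (-2)·(-0.8077) = 2.2308.

Step 4 — take square root: d = √(2.2308) ≈ 1.4936.

d(x, mu) = √(2.2308) ≈ 1.4936


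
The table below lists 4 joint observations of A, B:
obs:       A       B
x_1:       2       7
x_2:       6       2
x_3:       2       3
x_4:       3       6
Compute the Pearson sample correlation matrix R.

Step 1 — column means:
  mean(A) = (2 + 6 + 2 + 3) / 4 = 13/4 = 3.25
  mean(B) = (7 + 2 + 3 + 6) / 4 = 18/4 = 4.5

Step 2 — sample variances and covariances s[i,j] = (1/(n-1)) · Σ_k (x_{k,i} - mean_i) · (x_{k,j} - mean_j), with n-1 = 3:
  s[A,A] = ((-1.25)·(-1.25) + (2.75)·(2.75) + (-1.25)·(-1.25) + (-0.25)·(-0.25)) / 3 = 10.75/3 = 3.5833
  s[A,B] = ((-1.25)·(2.5) + (2.75)·(-2.5) + (-1.25)·(-1.5) + (-0.25)·(1.5)) / 3 = -8.5/3 = -2.8333
  s[B,B] = ((2.5)·(2.5) + (-2.5)·(-2.5) + (-1.5)·(-1.5) + (1.5)·(1.5)) / 3 = 17/3 = 5.6667
  Sample standard deviations s_i = √(s[i,i]):
  s(A) = √(3.5833) = 1.893
  s(B) = √(5.6667) = 2.3805

Step 3 — r_{ij} = s_{ij} / (s_i · s_j):
  r[A,A] = 1 (diagonal).
  r[A,B] = -2.8333 / (1.893 · 2.3805) = -2.8333 / 4.5062 = -0.6288
  r[B,B] = 1 (diagonal).

R is symmetric with unit diagonal. Assembling:

R = [[1, -0.6288],
 [-0.6288, 1]]


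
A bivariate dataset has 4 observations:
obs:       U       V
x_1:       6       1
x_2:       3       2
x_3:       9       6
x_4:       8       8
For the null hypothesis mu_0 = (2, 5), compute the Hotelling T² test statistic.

Step 1 — sample mean vector:
  mean(U) = (6 + 3 + 9 + 8) / 4 = 26/4 = 6.5
  mean(V) = (1 + 2 + 6 + 8) / 4 = 17/4 = 4.25
  x̄ = (6.5, 4.25),  deviation x̄ - mu_0 = (6.5, 4.25) - (2, 5) = (4.5, -0.75).

Step 2 — sample covariance matrix, S[i,j] = (1/(n-1)) · Σ_k (x_{k,i} - mean_i) · (x_{k,j} - mean_j), divisor n-1 = 3:
  S[U,U] = ((-0.5)·(-0.5) + (-3.5)·(-3.5) + (2.5)·(2.5) + (1.5)·(1.5)) / 3 = 21/3 = 7
  S[U,V] = ((-0.5)·(-3.25) + (-3.5)·(-2.25) + (2.5)·(1.75) + (1.5)·(3.75)) / 3 = 19.5/3 = 6.5
  S[V,V] = ((-3.25)·(-3.25) + (-2.25)·(-2.25) + (1.75)·(1.75) + (3.75)·(3.75)) / 3 = 32.75/3 = 10.9167
  S = [[7, 6.5],
 [6.5, 10.9167]].

Step 3 — invert S. det(S) = 7·10.9167 - (6.5)² = 34.1667.
  S^{-1} = (1/det) · [[d, -b], [-b, a]] = [[0.3195, -0.1902],
 [-0.1902, 0.2049]].

Step 4 — quadratic form (x̄ - mu_0)^T · S^{-1} · (x̄ - mu_0):
  S^{-1} · (x̄ - mu_0) = (1.5805, -1.0098),
  (x̄ - mu_0)^T · [...] = (4.5)·(1.5805) + (-0.75)·(-1.0098) = 7.8695.

Step 5 — scale by n: T² = 4 · 7.8695 = 31.478.

T² ≈ 31.478


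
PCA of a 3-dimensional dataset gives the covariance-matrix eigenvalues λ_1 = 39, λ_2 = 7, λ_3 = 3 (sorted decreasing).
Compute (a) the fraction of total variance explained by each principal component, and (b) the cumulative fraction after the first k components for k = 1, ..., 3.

Step 1 — total variance = trace(Sigma) = Σ λ_i = 39 + 7 + 3 = 49.

Step 2 — fraction explained by component i = λ_i / Σ λ:
  PC1: 39/49 = 0.7959
  PC2: 7/49 = 0.1429
  PC3: 3/49 = 0.0612

Step 3 — cumulative fraction after k components = (λ_1 + ... + λ_k) / Σ λ:
  k = 1: 39/49 = 0.7959
  k = 2: (39 + 7)/49 = 46/49 = 0.9388
  k = 3: (39 + 7 + 3)/49 = 49/49 = 1

Summary (fraction, with percent):

explained: PC1 0.7959 (79.59%), PC2 0.1429 (14.29%), PC3 0.0612 (6.12%);  cumulative: 0.7959, 0.9388, 1


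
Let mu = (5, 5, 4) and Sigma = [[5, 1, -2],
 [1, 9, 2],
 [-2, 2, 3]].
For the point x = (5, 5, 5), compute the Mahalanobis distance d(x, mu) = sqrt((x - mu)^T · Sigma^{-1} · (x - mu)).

Step 1 — centre the observation: (x - mu) = (0, 0, 1).

Step 2 — invert Sigma (cofactor / det for 3×3, or solve directly):
  Sigma^{-1} = [[0.3382, -0.1029, 0.2941],
 [-0.1029, 0.1618, -0.1765],
 [0.2941, -0.1765, 0.6471]].

Step 3 — form the quadratic (x - mu)^T · Sigma^{-1} · (x - mu):
  Sigma^{-1} · (x - mu) = (0.2941, -0.1765, 0.6471).
  (x - mu)^T · [Sigma^{-1} · (x - mu)] = (0)·(0.2941) + (0)·(-0.1765) + (1)·(0.6471) = 0.6471.

Step 4 — take square root: d = √(0.6471) ≈ 0.8044.

d(x, mu) = √(0.6471) ≈ 0.8044


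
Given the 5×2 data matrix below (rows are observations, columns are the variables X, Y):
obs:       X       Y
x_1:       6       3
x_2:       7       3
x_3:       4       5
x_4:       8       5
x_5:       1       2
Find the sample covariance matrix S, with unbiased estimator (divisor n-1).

Step 1 — column means:
  mean(X) = (6 + 7 + 4 + 8 + 1) / 5 = 26/5 = 5.2
  mean(Y) = (3 + 3 + 5 + 5 + 2) / 5 = 18/5 = 3.6

Step 2 — sample covariance S[i,j] = (1/(n-1)) · Σ_k (x_{k,i} - mean_i) · (x_{k,j} - mean_j), with n-1 = 4.
  S[X,X] = ((0.8)·(0.8) + (1.8)·(1.8) + (-1.2)·(-1.2) + (2.8)·(2.8) + (-4.2)·(-4.2)) / 4 = 30.8/4 = 7.7
  S[X,Y] = ((0.8)·(-0.6) + (1.8)·(-0.6) + (-1.2)·(1.4) + (2.8)·(1.4) + (-4.2)·(-1.6)) / 4 = 7.4/4 = 1.85
  S[Y,Y] = ((-0.6)·(-0.6) + (-0.6)·(-0.6) + (1.4)·(1.4) + (1.4)·(1.4) + (-1.6)·(-1.6)) / 4 = 7.2/4 = 1.8

S is symmetric (S[j,i] = S[i,j]). Assembling:

S = [[7.7, 1.85],
 [1.85, 1.8]]


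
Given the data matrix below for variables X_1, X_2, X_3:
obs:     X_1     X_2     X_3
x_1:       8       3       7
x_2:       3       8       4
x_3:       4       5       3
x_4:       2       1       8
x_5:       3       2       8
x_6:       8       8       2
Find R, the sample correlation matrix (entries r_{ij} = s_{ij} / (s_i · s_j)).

Step 1 — column means:
  mean(X_1) = (8 + 3 + 4 + 2 + 3 + 8) / 6 = 28/6 = 4.6667
  mean(X_2) = (3 + 8 + 5 + 1 + 2 + 8) / 6 = 27/6 = 4.5
  mean(X_3) = (7 + 4 + 3 + 8 + 8 + 2) / 6 = 32/6 = 5.3333

Step 2 — sample variances and covariances s[i,j] = (1/(n-1)) · Σ_k (x_{k,i} - mean_i) · (x_{k,j} - mean_j), with n-1 = 5:
  s[X_1,X_1] = ((3.3333)·(3.3333) + (-1.6667)·(-1.6667) + (-0.6667)·(-0.6667) + (-2.6667)·(-2.6667) + (-1.6667)·(-1.6667) + (3.3333)·(3.3333)) / 5 = 35.3333/5 = 7.0667
  s[X_1,X_2] = ((3.3333)·(-1.5) + (-1.6667)·(3.5) + (-0.6667)·(0.5) + (-2.6667)·(-3.5) + (-1.6667)·(-2.5) + (3.3333)·(3.5)) / 5 = 14/5 = 2.8
  s[X_1,X_3] = ((3.3333)·(1.6667) + (-1.6667)·(-1.3333) + (-0.6667)·(-2.3333) + (-2.6667)·(2.6667) + (-1.6667)·(2.6667) + (3.3333)·(-3.3333)) / 5 = -13.3333/5 = -2.6667
  s[X_2,X_2] = ((-1.5)·(-1.5) + (3.5)·(3.5) + (0.5)·(0.5) + (-3.5)·(-3.5) + (-2.5)·(-2.5) + (3.5)·(3.5)) / 5 = 45.5/5 = 9.1
  s[X_2,X_3] = ((-1.5)·(1.6667) + (3.5)·(-1.3333) + (0.5)·(-2.3333) + (-3.5)·(2.6667) + (-2.5)·(2.6667) + (3.5)·(-3.3333)) / 5 = -36/5 = -7.2
  s[X_3,X_3] = ((1.6667)·(1.6667) + (-1.3333)·(-1.3333) + (-2.3333)·(-2.3333) + (2.6667)·(2.6667) + (2.6667)·(2.6667) + (-3.3333)·(-3.3333)) / 5 = 35.3333/5 = 7.0667
  Sample standard deviations s_i = √(s[i,i]):
  s(X_1) = √(7.0667) = 2.6583
  s(X_2) = √(9.1) = 3.0166
  s(X_3) = √(7.0667) = 2.6583

Step 3 — r_{ij} = s_{ij} / (s_i · s_j):
  r[X_1,X_1] = 1 (diagonal).
  r[X_1,X_2] = 2.8 / (2.6583 · 3.0166) = 2.8 / 8.0191 = 0.3492
  r[X_1,X_3] = -2.6667 / (2.6583 · 2.6583) = -2.6667 / 7.0667 = -0.3774
  r[X_2,X_2] = 1 (diagonal).
  r[X_2,X_3] = -7.2 / (3.0166 · 2.6583) = -7.2 / 8.0191 = -0.8979
  r[X_3,X_3] = 1 (diagonal).

R is symmetric with unit diagonal. Assembling:

R = [[1, 0.3492, -0.3774],
 [0.3492, 1, -0.8979],
 [-0.3774, -0.8979, 1]]


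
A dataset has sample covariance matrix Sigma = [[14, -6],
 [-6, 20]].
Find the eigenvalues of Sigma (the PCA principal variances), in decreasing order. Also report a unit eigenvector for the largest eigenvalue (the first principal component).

Step 1 — characteristic polynomial of 2×2 Sigma:
  det(Sigma - λI) = λ² - trace · λ + det = 0.
  trace = 14 + 20 = 34, det = 14·20 - (-6)² = 244.
Step 2 — discriminant:
  Δ = trace² - 4·det = 1156 - 976 = 180.
Step 3 — eigenvalues:
  λ = (trace ± √Δ)/2 = (34 ± 13.4164)/2,
  λ_1 = 23.7082,  λ_2 = 10.2918.

Step 4 — unit eigenvector for λ_1: solve (Sigma - λ_1 I)v = 0. First row:
  (14 - 23.7082)·v_x + (-6)·v_y = 0, i.e. (-9.7082)·v_x + (-6)·v_y = 0,
  so v ∝ (b, λ_1 - a) = (-6, 9.7082); multiply by -1 so the first entry is positive: u = (6, -9.7082).
  ||u|| = √((6)² + (-9.7082)²) = √(130.2492) ≈ 11.4127,
  v_1 = u/||u|| ≈ (0.5257, -0.8507) (||v_1|| = 1).

λ_1 = 23.7082,  λ_2 = 10.2918;  v_1 ≈ (0.5257, -0.8507)


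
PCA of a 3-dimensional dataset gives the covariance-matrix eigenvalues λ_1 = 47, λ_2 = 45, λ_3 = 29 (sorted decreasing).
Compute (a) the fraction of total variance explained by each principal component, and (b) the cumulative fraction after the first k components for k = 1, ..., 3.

Step 1 — total variance = trace(Sigma) = Σ λ_i = 47 + 45 + 29 = 121.

Step 2 — fraction explained by component i = λ_i / Σ λ:
  PC1: 47/121 = 0.3884
  PC2: 45/121 = 0.3719
  PC3: 29/121 = 0.2397

Step 3 — cumulative fraction after k components = (λ_1 + ... + λ_k) / Σ λ:
  k = 1: 47/121 = 0.3884
  k = 2: (47 + 45)/121 = 92/121 = 0.7603
  k = 3: (47 + 45 + 29)/121 = 121/121 = 1

Summary (fraction, with percent):

explained: PC1 0.3884 (38.84%), PC2 0.3719 (37.19%), PC3 0.2397 (23.97%);  cumulative: 0.3884, 0.7603, 1


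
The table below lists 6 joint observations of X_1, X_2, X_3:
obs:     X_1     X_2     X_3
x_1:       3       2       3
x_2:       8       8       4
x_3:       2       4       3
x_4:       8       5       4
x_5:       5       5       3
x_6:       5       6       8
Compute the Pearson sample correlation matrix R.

Step 1 — column means:
  mean(X_1) = (3 + 8 + 2 + 8 + 5 + 5) / 6 = 31/6 = 5.1667
  mean(X_2) = (2 + 8 + 4 + 5 + 5 + 6) / 6 = 30/6 = 5
  mean(X_3) = (3 + 4 + 3 + 4 + 3 + 8) / 6 = 25/6 = 4.1667

Step 2 — sample variances and covariances s[i,j] = (1/(n-1)) · Σ_k (x_{k,i} - mean_i) · (x_{k,j} - mean_j), with n-1 = 5:
  s[X_1,X_1] = ((-2.1667)·(-2.1667) + (2.8333)·(2.8333) + (-3.1667)·(-3.1667) + (2.8333)·(2.8333) + (-0.1667)·(-0.1667) + (-0.1667)·(-0.1667)) / 5 = 30.8333/5 = 6.1667
  s[X_1,X_2] = ((-2.1667)·(-3) + (2.8333)·(3) + (-3.1667)·(-1) + (2.8333)·(0) + (-0.1667)·(0) + (-0.1667)·(1)) / 5 = 18/5 = 3.6
  s[X_1,X_3] = ((-2.1667)·(-1.1667) + (2.8333)·(-0.1667) + (-3.1667)·(-1.1667) + (2.8333)·(-0.1667) + (-0.1667)·(-1.1667) + (-0.1667)·(3.8333)) / 5 = 4.8333/5 = 0.9667
  s[X_2,X_2] = ((-3)·(-3) + (3)·(3) + (-1)·(-1) + (0)·(0) + (0)·(0) + (1)·(1)) / 5 = 20/5 = 4
  s[X_2,X_3] = ((-3)·(-1.1667) + (3)·(-0.1667) + (-1)·(-1.1667) + (0)·(-0.1667) + (0)·(-1.1667) + (1)·(3.8333)) / 5 = 8/5 = 1.6
  s[X_3,X_3] = ((-1.1667)·(-1.1667) + (-0.1667)·(-0.1667) + (-1.1667)·(-1.1667) + (-0.1667)·(-0.1667) + (-1.1667)·(-1.1667) + (3.8333)·(3.8333)) / 5 = 18.8333/5 = 3.7667
  Sample standard deviations s_i = √(s[i,i]):
  s(X_1) = √(6.1667) = 2.4833
  s(X_2) = √(4) = 2
  s(X_3) = √(3.7667) = 1.9408

Step 3 — r_{ij} = s_{ij} / (s_i · s_j):
  r[X_1,X_1] = 1 (diagonal).
  r[X_1,X_2] = 3.6 / (2.4833 · 2) = 3.6 / 4.9666 = 0.7248
  r[X_1,X_3] = 0.9667 / (2.4833 · 1.9408) = 0.9667 / 4.8195 = 0.2006
  r[X_2,X_2] = 1 (diagonal).
  r[X_2,X_3] = 1.6 / (2 · 1.9408) = 1.6 / 3.8816 = 0.4122
  r[X_3,X_3] = 1 (diagonal).

R is symmetric with unit diagonal. Assembling:

R = [[1, 0.7248, 0.2006],
 [0.7248, 1, 0.4122],
 [0.2006, 0.4122, 1]]


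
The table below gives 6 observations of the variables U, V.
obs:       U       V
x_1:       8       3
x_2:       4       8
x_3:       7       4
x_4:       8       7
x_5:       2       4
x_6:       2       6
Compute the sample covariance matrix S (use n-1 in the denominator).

Step 1 — column means:
  mean(U) = (8 + 4 + 7 + 8 + 2 + 2) / 6 = 31/6 = 5.1667
  mean(V) = (3 + 8 + 4 + 7 + 4 + 6) / 6 = 32/6 = 5.3333

Step 2 — sample covariance S[i,j] = (1/(n-1)) · Σ_k (x_{k,i} - mean_i) · (x_{k,j} - mean_j), with n-1 = 5.
  S[U,U] = ((2.8333)·(2.8333) + (-1.1667)·(-1.1667) + (1.8333)·(1.8333) + (2.8333)·(2.8333) + (-3.1667)·(-3.1667) + (-3.1667)·(-3.1667)) / 5 = 40.8333/5 = 8.1667
  S[U,V] = ((2.8333)·(-2.3333) + (-1.1667)·(2.6667) + (1.8333)·(-1.3333) + (2.8333)·(1.6667) + (-3.1667)·(-1.3333) + (-3.1667)·(0.6667)) / 5 = -5.3333/5 = -1.0667
  S[V,V] = ((-2.3333)·(-2.3333) + (2.6667)·(2.6667) + (-1.3333)·(-1.3333) + (1.6667)·(1.6667) + (-1.3333)·(-1.3333) + (0.6667)·(0.6667)) / 5 = 19.3333/5 = 3.8667

S is symmetric (S[j,i] = S[i,j]). Assembling:

S = [[8.1667, -1.0667],
 [-1.0667, 3.8667]]


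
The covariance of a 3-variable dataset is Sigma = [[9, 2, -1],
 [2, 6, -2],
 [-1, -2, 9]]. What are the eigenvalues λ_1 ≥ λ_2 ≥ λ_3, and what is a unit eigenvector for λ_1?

Step 1 — characteristic polynomial p(λ) = det(λI - Sigma) = λ³ - tr·λ² + c_1·λ - det, where tr = trace, c_1 = sum of the principal 2×2 minors, det = det(Sigma):
  tr = 9 + 6 + 9 = 24,
  c_1 = (9·6 - (2)²) + (9·9 - (-1)²) + (6·9 - (-2)²) = 50 + 80 + 50 = 180,
  det = 9·(6·9 - (-2)²) - (2)·((2)·9 - (-2)·(-1)) + (-1)·((2)·(-2) - 6·(-1)) = 9·(50) - (2)·(16) + (-1)·(2) = 416.
  So p(λ) = λ³ - 24λ² + 180λ - 416.
Step 2 — look for an integer root (rational root theorem: any rational root is an integer divisor of 416). Testing λ = 8:
  p(8) = 512 - 1536 + 1440 - 416 = 0  ✓
  Dividing out (λ - 8): p(λ) = (λ - 8)(λ² - 16λ + 52).
Step 3 — remaining eigenvalues from the quadratic λ² - 16λ + 52 = 0:
  Δ = 16² - 4·52 = 256 - 208 = 48,  λ = (16 ± √48)/2 = (16 ± 6.9282)/2 ≈ 11.4641 or 4.5359.
  Sorted: λ_1 = 11.4641,  λ_2 = 8,  λ_3 = 4.5359  (check: sum = 24 = tr ✓).

Step 4 — unit eigenvector for λ_1 ≈ 11.4641: v spans the null space of (Sigma - λ_1 I), whose rows are
  r_1 = (-2.4641, 2, -1),  r_2 = (2, -5.4641, -2),  r_3 = (-1, -2, -2.4641).
  v is orthogonal to every row, so take v ∝ r_1 × r_2 = ((2)·(-2) - (-1)·(-5.4641), (-1)·(2) - (-2.4641)·(-2), (-2.4641)·(-5.4641) - (2)·(2)) ≈ (-9.4641, -6.9282, 9.4641).
  Rescale (multiply by -1 so the first nonzero entry is positive): u = (9.4641, 6.9282, -9.4641).
  ||u|| = √((9.4641)² + (6.9282)² + (-9.4641)²) = √(227.1384) ≈ 15.0711,  v_1 = u/||u|| ≈ (0.628, 0.4597, -0.628) (||v_1|| = 1).

λ_1 = 11.4641,  λ_2 = 8,  λ_3 = 4.5359;  v_1 ≈ (0.628, 0.4597, -0.628)


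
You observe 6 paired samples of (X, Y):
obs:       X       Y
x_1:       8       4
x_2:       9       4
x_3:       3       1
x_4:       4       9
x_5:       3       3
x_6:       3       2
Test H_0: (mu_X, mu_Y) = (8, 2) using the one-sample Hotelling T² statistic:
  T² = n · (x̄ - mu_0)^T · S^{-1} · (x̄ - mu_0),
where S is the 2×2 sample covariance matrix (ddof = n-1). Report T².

Step 1 — sample mean vector:
  mean(X) = (8 + 9 + 3 + 4 + 3 + 3) / 6 = 30/6 = 5
  mean(Y) = (4 + 4 + 1 + 9 + 3 + 2) / 6 = 23/6 = 3.8333
  x̄ = (5, 3.8333),  deviation x̄ - mu_0 = (5, 3.8333) - (8, 2) = (-3, 1.8333).

Step 2 — sample covariance matrix, S[i,j] = (1/(n-1)) · Σ_k (x_{k,i} - mean_i) · (x_{k,j} - mean_j), divisor n-1 = 5:
  S[X,X] = ((3)·(3) + (4)·(4) + (-2)·(-2) + (-1)·(-1) + (-2)·(-2) + (-2)·(-2)) / 5 = 38/5 = 7.6
  S[X,Y] = ((3)·(0.1667) + (4)·(0.1667) + (-2)·(-2.8333) + (-1)·(5.1667) + (-2)·(-0.8333) + (-2)·(-1.8333)) / 5 = 7/5 = 1.4
  S[Y,Y] = ((0.1667)·(0.1667) + (0.1667)·(0.1667) + (-2.8333)·(-2.8333) + (5.1667)·(5.1667) + (-0.8333)·(-0.8333) + (-1.8333)·(-1.8333)) / 5 = 38.8333/5 = 7.7667
  S = [[7.6, 1.4],
 [1.4, 7.7667]].

Step 3 — invert S. det(S) = 7.6·7.7667 - (1.4)² = 57.0667.
  S^{-1} = (1/det) · [[d, -b], [-b, a]] = [[0.1361, -0.0245],
 [-0.0245, 0.1332]].

Step 4 — quadratic form (x̄ - mu_0)^T · S^{-1} · (x̄ - mu_0):
  S^{-1} · (x̄ - mu_0) = (-0.4533, 0.3178),
  (x̄ - mu_0)^T · [...] = (-3)·(-0.4533) + (1.8333)·(0.3178) = 1.9424.

Step 5 — scale by n: T² = 6 · 1.9424 = 11.6542.

T² ≈ 11.6542


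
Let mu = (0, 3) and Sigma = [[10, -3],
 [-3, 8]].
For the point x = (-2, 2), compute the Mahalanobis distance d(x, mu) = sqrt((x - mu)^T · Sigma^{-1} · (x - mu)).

Step 1 — centre the observation: (x - mu) = (-2, -1).

Step 2 — invert Sigma. det(Sigma) = 10·8 - (-3)² = 71.
  Sigma^{-1} = (1/det) · [[d, -b], [-b, a]] = [[0.1127, 0.0423],
 [0.0423, 0.1408]].

Step 3 — form the quadratic (x - mu)^T · Sigma^{-1} · (x - mu):
  Sigma^{-1} · (x - mu) = (-0.2676, -0.2254).
  (x - mu)^T · [Sigma^{-1} · (x - mu)] = (-2)·(-0.2676) + (-1)·(-0.2254) = 0.7606.

Step 4 — take square root: d = √(0.7606) ≈ 0.8721.

d(x, mu) = √(0.7606) ≈ 0.8721


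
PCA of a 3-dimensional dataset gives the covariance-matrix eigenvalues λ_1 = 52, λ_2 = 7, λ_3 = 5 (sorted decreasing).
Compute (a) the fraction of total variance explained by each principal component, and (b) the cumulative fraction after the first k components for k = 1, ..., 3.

Step 1 — total variance = trace(Sigma) = Σ λ_i = 52 + 7 + 5 = 64.

Step 2 — fraction explained by component i = λ_i / Σ λ:
  PC1: 52/64 = 0.8125
  PC2: 7/64 = 0.1094
  PC3: 5/64 = 0.0781

Step 3 — cumulative fraction after k components = (λ_1 + ... + λ_k) / Σ λ:
  k = 1: 52/64 = 0.8125
  k = 2: (52 + 7)/64 = 59/64 = 0.9219
  k = 3: (52 + 7 + 5)/64 = 64/64 = 1

Summary (fraction, with percent):

explained: PC1 0.8125 (81.25%), PC2 0.1094 (10.94%), PC3 0.0781 (7.81%);  cumulative: 0.8125, 0.9219, 1


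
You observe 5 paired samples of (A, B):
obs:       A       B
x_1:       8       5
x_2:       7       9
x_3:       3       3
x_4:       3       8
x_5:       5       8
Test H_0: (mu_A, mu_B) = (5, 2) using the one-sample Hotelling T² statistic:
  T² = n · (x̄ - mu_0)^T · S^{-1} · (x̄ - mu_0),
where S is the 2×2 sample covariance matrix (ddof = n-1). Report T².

Step 1 — sample mean vector:
  mean(A) = (8 + 7 + 3 + 3 + 5) / 5 = 26/5 = 5.2
  mean(B) = (5 + 9 + 3 + 8 + 8) / 5 = 33/5 = 6.6
  x̄ = (5.2, 6.6),  deviation x̄ - mu_0 = (5.2, 6.6) - (5, 2) = (0.2, 4.6).

Step 2 — sample covariance matrix, S[i,j] = (1/(n-1)) · Σ_k (x_{k,i} - mean_i) · (x_{k,j} - mean_j), divisor n-1 = 4:
  S[A,A] = ((2.8)·(2.8) + (1.8)·(1.8) + (-2.2)·(-2.2) + (-2.2)·(-2.2) + (-0.2)·(-0.2)) / 4 = 20.8/4 = 5.2
  S[A,B] = ((2.8)·(-1.6) + (1.8)·(2.4) + (-2.2)·(-3.6) + (-2.2)·(1.4) + (-0.2)·(1.4)) / 4 = 4.4/4 = 1.1
  S[B,B] = ((-1.6)·(-1.6) + (2.4)·(2.4) + (-3.6)·(-3.6) + (1.4)·(1.4) + (1.4)·(1.4)) / 4 = 25.2/4 = 6.3
  S = [[5.2, 1.1],
 [1.1, 6.3]].

Step 3 — invert S. det(S) = 5.2·6.3 - (1.1)² = 31.55.
  S^{-1} = (1/det) · [[d, -b], [-b, a]] = [[0.1997, -0.0349],
 [-0.0349, 0.1648]].

Step 4 — quadratic form (x̄ - mu_0)^T · S^{-1} · (x̄ - mu_0):
  S^{-1} · (x̄ - mu_0) = (-0.1204, 0.7512),
  (x̄ - mu_0)^T · [...] = (0.2)·(-0.1204) + (4.6)·(0.7512) = 3.4314.

Step 5 — scale by n: T² = 5 · 3.4314 = 17.1569.

T² ≈ 17.1569


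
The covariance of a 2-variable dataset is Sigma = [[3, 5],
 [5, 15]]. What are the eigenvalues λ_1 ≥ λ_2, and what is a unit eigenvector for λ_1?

Step 1 — characteristic polynomial of 2×2 Sigma:
  det(Sigma - λI) = λ² - trace · λ + det = 0.
  trace = 3 + 15 = 18, det = 3·15 - (5)² = 20.
Step 2 — discriminant:
  Δ = trace² - 4·det = 324 - 80 = 244.
Step 3 — eigenvalues:
  λ = (trace ± √Δ)/2 = (18 ± 15.6205)/2,
  λ_1 = 16.8102,  λ_2 = 1.1898.

Step 4 — unit eigenvector for λ_1: solve (Sigma - λ_1 I)v = 0. First row:
  (3 - 16.8102)·v_x + (5)·v_y = 0, i.e. (-13.8102)·v_x + (5)·v_y = 0,
  so v ∝ (b, λ_1 - a) = (5, 13.8102) = u.
  ||u|| = √((5)² + (13.8102)²) = √(215.723) ≈ 14.6875,
  v_1 = u/||u|| ≈ (0.3404, 0.9403) (||v_1|| = 1).

λ_1 = 16.8102,  λ_2 = 1.1898;  v_1 ≈ (0.3404, 0.9403)


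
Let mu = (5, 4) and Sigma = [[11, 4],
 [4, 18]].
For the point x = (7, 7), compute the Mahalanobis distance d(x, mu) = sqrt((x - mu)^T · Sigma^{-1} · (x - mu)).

Step 1 — centre the observation: (x - mu) = (2, 3).

Step 2 — invert Sigma. det(Sigma) = 11·18 - (4)² = 182.
  Sigma^{-1} = (1/det) · [[d, -b], [-b, a]] = [[0.0989, -0.022],
 [-0.022, 0.0604]].

Step 3 — form the quadratic (x - mu)^T · Sigma^{-1} · (x - mu):
  Sigma^{-1} · (x - mu) = (0.1319, 0.1374).
  (x - mu)^T · [Sigma^{-1} · (x - mu)] = (2)·(0.1319) + (3)·(0.1374) = 0.6758.

Step 4 — take square root: d = √(0.6758) ≈ 0.8221.

d(x, mu) = √(0.6758) ≈ 0.8221


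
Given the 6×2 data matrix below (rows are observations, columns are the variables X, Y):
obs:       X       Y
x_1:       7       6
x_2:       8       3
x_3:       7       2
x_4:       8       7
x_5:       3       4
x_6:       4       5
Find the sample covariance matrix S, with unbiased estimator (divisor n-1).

Step 1 — column means:
  mean(X) = (7 + 8 + 7 + 8 + 3 + 4) / 6 = 37/6 = 6.1667
  mean(Y) = (6 + 3 + 2 + 7 + 4 + 5) / 6 = 27/6 = 4.5

Step 2 — sample covariance S[i,j] = (1/(n-1)) · Σ_k (x_{k,i} - mean_i) · (x_{k,j} - mean_j), with n-1 = 5.
  S[X,X] = ((0.8333)·(0.8333) + (1.8333)·(1.8333) + (0.8333)·(0.8333) + (1.8333)·(1.8333) + (-3.1667)·(-3.1667) + (-2.1667)·(-2.1667)) / 5 = 22.8333/5 = 4.5667
  S[X,Y] = ((0.8333)·(1.5) + (1.8333)·(-1.5) + (0.8333)·(-2.5) + (1.8333)·(2.5) + (-3.1667)·(-0.5) + (-2.1667)·(0.5)) / 5 = 1.5/5 = 0.3
  S[Y,Y] = ((1.5)·(1.5) + (-1.5)·(-1.5) + (-2.5)·(-2.5) + (2.5)·(2.5) + (-0.5)·(-0.5) + (0.5)·(0.5)) / 5 = 17.5/5 = 3.5

S is symmetric (S[j,i] = S[i,j]). Assembling:

S = [[4.5667, 0.3],
 [0.3, 3.5]]


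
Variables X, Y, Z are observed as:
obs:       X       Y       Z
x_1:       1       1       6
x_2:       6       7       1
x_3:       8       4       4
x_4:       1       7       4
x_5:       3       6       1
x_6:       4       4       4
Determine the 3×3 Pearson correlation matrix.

Step 1 — column means:
  mean(X) = (1 + 6 + 8 + 1 + 3 + 4) / 6 = 23/6 = 3.8333
  mean(Y) = (1 + 7 + 4 + 7 + 6 + 4) / 6 = 29/6 = 4.8333
  mean(Z) = (6 + 1 + 4 + 4 + 1 + 4) / 6 = 20/6 = 3.3333

Step 2 — sample variances and covariances s[i,j] = (1/(n-1)) · Σ_k (x_{k,i} - mean_i) · (x_{k,j} - mean_j), with n-1 = 5:
  s[X,X] = ((-2.8333)·(-2.8333) + (2.1667)·(2.1667) + (4.1667)·(4.1667) + (-2.8333)·(-2.8333) + (-0.8333)·(-0.8333) + (0.1667)·(0.1667)) / 5 = 38.8333/5 = 7.7667
  s[X,Y] = ((-2.8333)·(-3.8333) + (2.1667)·(2.1667) + (4.1667)·(-0.8333) + (-2.8333)·(2.1667) + (-0.8333)·(1.1667) + (0.1667)·(-0.8333)) / 5 = 4.8333/5 = 0.9667
  s[X,Z] = ((-2.8333)·(2.6667) + (2.1667)·(-2.3333) + (4.1667)·(0.6667) + (-2.8333)·(0.6667) + (-0.8333)·(-2.3333) + (0.1667)·(0.6667)) / 5 = -9.6667/5 = -1.9333
  s[Y,Y] = ((-3.8333)·(-3.8333) + (2.1667)·(2.1667) + (-0.8333)·(-0.8333) + (2.1667)·(2.1667) + (1.1667)·(1.1667) + (-0.8333)·(-0.8333)) / 5 = 26.8333/5 = 5.3667
  s[Y,Z] = ((-3.8333)·(2.6667) + (2.1667)·(-2.3333) + (-0.8333)·(0.6667) + (2.1667)·(0.6667) + (1.1667)·(-2.3333) + (-0.8333)·(0.6667)) / 5 = -17.6667/5 = -3.5333
  s[Z,Z] = ((2.6667)·(2.6667) + (-2.3333)·(-2.3333) + (0.6667)·(0.6667) + (0.6667)·(0.6667) + (-2.3333)·(-2.3333) + (0.6667)·(0.6667)) / 5 = 19.3333/5 = 3.8667
  Sample standard deviations s_i = √(s[i,i]):
  s(X) = √(7.7667) = 2.7869
  s(Y) = √(5.3667) = 2.3166
  s(Z) = √(3.8667) = 1.9664

Step 3 — r_{ij} = s_{ij} / (s_i · s_j):
  r[X,X] = 1 (diagonal).
  r[X,Y] = 0.9667 / (2.7869 · 2.3166) = 0.9667 / 6.4561 = 0.1497
  r[X,Z] = -1.9333 / (2.7869 · 1.9664) = -1.9333 / 5.4801 = -0.3528
  r[Y,Y] = 1 (diagonal).
  r[Y,Z] = -3.5333 / (2.3166 · 1.9664) = -3.5333 / 4.5553 = -0.7756
  r[Z,Z] = 1 (diagonal).

R is symmetric with unit diagonal. Assembling:

R = [[1, 0.1497, -0.3528],
 [0.1497, 1, -0.7756],
 [-0.3528, -0.7756, 1]]
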